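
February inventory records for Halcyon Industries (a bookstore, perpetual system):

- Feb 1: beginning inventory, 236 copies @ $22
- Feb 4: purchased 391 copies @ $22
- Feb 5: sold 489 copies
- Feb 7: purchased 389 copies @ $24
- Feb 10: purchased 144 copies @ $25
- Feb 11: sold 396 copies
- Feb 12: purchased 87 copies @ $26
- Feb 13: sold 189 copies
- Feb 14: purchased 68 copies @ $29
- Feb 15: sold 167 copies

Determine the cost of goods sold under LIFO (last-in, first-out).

Feb 5, 489 sold [LIFO — newest first]: 391 @ $22 + 98 @ $22 = $10,758
Feb 11, 396 sold [LIFO — newest first]: 144 @ $25 + 252 @ $24 = $9,648
Feb 13, 189 sold [LIFO — newest first]: 87 @ $26 + 102 @ $24 = $4,710
Feb 15, 167 sold [LIFO — newest first]: 68 @ $29 + 35 @ $24 + 64 @ $22 = $4,220
Total COGS = $10,758 + $9,648 + $4,710 + $4,220 = $29,336
Ending inventory: 74 @ $22 = $1,628
Check: goods available $30,964 = COGS $29,336 + ending $1,628

COGS = $29,336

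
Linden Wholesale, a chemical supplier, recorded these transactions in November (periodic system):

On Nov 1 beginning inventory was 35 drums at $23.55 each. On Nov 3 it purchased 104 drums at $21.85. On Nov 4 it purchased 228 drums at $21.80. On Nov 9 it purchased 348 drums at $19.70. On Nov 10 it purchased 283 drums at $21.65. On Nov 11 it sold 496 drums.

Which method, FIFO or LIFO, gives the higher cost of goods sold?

FIFO

FIFO COGS: 35 @ $23.55 + 104 @ $21.85 + 228 @ $21.80 + 129 @ $19.70 = $10,608.35
LIFO COGS: 283 @ $21.65 + 213 @ $19.70 = $10,323.05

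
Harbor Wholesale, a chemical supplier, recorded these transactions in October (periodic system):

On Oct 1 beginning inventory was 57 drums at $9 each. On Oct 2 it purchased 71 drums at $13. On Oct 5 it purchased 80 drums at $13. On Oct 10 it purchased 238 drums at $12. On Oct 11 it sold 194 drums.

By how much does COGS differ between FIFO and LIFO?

$34

FIFO COGS: 57 @ $9 + 71 @ $13 + 66 @ $13 = $2,294
LIFO COGS: 194 @ $12 = $2,328
Difference = |$2,294 − $2,328| = $34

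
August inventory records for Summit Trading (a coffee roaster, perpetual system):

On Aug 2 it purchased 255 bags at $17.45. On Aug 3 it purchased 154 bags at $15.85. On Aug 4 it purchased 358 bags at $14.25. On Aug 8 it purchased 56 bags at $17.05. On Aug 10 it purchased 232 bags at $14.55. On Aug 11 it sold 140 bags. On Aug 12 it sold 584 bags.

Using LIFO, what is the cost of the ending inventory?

Aug 11, 140 sold [LIFO — newest first]: 140 @ $14.55 = $2,037.00
Aug 12, 584 sold [LIFO — newest first]: 92 @ $14.55 + 56 @ $17.05 + 358 @ $14.25 + 78 @ $15.85 = $8,631.20
Total COGS = $2,037.00 + $8,631.20 = $10,668.20
Ending inventory: 255 @ $17.45 + 76 @ $15.85 = $5,654.35
Check: goods available $16,322.55 = COGS $10,668.20 + ending $5,654.35

Ending inventory = $5,654.35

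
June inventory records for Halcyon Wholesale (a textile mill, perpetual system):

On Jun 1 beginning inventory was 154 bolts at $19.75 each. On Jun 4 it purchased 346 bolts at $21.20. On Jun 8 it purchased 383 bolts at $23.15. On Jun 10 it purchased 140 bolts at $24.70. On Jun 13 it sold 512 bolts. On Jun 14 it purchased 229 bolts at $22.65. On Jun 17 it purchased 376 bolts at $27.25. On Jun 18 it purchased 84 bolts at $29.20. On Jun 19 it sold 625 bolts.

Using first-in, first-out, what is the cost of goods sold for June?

Jun 13, 512 sold [FIFO — oldest first]: 154 @ $19.75 + 346 @ $21.20 + 12 @ $23.15 = $10,654.50
Jun 19, 625 sold [FIFO — oldest first]: 371 @ $23.15 + 140 @ $24.70 + 114 @ $22.65 = $14,628.75
Total COGS = $10,654.50 + $14,628.75 = $25,283.25
Ending inventory: 115 @ $22.65 + 376 @ $27.25 + 84 @ $29.20 = $15,303.55
Check: goods available $40,586.80 = COGS $25,283.25 + ending $15,303.55

COGS = $25,283.25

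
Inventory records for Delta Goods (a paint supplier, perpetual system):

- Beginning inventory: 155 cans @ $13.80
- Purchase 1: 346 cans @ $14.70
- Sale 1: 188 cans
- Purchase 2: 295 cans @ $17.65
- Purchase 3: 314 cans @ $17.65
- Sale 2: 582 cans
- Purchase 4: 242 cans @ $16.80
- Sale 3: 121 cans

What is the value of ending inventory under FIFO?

Sale 1 (188) [FIFO — oldest first]: 155 @ $13.80 + 33 @ $14.70 = $2,624.10
Sale 2 (582) [FIFO — oldest first]: 313 @ $14.70 + 269 @ $17.65 = $9,348.95
Sale 3 (121) [FIFO — oldest first]: 26 @ $17.65 + 95 @ $17.65 = $2,135.65
Total COGS = $2,624.10 + $9,348.95 + $2,135.65 = $14,108.70
Ending inventory: 219 @ $17.65 + 242 @ $16.80 = $7,930.95

Ending inventory = $7,930.95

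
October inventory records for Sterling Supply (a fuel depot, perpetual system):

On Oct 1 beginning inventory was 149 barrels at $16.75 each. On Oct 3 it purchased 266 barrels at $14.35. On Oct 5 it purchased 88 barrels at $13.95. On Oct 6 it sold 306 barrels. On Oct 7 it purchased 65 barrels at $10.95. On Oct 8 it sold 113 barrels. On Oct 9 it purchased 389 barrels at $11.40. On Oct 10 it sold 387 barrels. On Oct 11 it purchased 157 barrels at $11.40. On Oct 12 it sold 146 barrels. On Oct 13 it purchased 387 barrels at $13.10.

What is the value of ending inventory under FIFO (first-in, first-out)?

Oct 6, 306 sold [FIFO — oldest first]: 149 @ $16.75 + 157 @ $14.35 = $4,748.70
Oct 8, 113 sold [FIFO — oldest first]: 109 @ $14.35 + 4 @ $13.95 = $1,619.95
Oct 10, 387 sold [FIFO — oldest first]: 84 @ $13.95 + 65 @ $10.95 + 238 @ $11.40 = $4,596.75
Oct 12, 146 sold [FIFO — oldest first]: 146 @ $11.40 = $1,664.40
Total COGS = $4,748.70 + $1,619.95 + $4,596.75 + $1,664.40 = $12,629.80
Ending inventory: 5 @ $11.40 + 157 @ $11.40 + 387 @ $13.10 = $6,916.50
Check: goods available $19,546.30 = COGS $12,629.80 + ending $6,916.50

Ending inventory = $6,916.50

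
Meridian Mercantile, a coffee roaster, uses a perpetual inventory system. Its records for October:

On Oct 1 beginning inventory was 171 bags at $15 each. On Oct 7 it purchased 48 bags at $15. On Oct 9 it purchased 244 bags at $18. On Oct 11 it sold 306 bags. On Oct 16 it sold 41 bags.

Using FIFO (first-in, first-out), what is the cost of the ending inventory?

Oct 11, 306 sold [FIFO — oldest first]: 171 @ $15 + 48 @ $15 + 87 @ $18 = $4,851
Oct 16, 41 sold [FIFO — oldest first]: 41 @ $18 = $738
Total COGS = $4,851 + $738 = $5,589
Ending inventory: 116 @ $18 = $2,088
Check: goods available $7,677 = COGS $5,589 + ending $2,088

Ending inventory = $2,088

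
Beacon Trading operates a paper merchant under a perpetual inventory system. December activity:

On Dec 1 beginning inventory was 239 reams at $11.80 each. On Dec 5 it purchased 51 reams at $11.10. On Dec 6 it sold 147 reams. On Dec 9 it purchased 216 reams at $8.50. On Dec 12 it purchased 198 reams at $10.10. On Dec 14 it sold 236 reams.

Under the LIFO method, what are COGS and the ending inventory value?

COGS = $4,021.70; ending inventory = $3,200.40

Dec 6, 147 sold [LIFO — newest first]: 51 @ $11.10 + 96 @ $11.80 = $1,698.90
Dec 14, 236 sold [LIFO — newest first]: 198 @ $10.10 + 38 @ $8.50 = $2,322.80
Total COGS = $1,698.90 + $2,322.80 = $4,021.70
Ending inventory: 143 @ $11.80 + 178 @ $8.50 = $3,200.40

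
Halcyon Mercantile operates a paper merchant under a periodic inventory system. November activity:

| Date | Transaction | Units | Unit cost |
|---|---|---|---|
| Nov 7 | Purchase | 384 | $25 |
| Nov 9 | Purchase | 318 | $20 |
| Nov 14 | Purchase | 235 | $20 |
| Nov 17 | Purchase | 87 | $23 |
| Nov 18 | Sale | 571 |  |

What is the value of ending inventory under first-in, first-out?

Ending inventory = $9,321

Nov 18, 571 sold [FIFO — oldest first]: 384 @ $25 + 187 @ $20 = $13,340
Ending inventory: 131 @ $20 + 235 @ $20 + 87 @ $23 = $9,321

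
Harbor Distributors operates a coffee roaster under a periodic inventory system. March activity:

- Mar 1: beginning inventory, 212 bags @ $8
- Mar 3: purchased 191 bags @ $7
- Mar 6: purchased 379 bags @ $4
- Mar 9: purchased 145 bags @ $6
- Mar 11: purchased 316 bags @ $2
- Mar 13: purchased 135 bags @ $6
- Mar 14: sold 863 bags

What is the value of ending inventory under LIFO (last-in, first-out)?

Mar 14, 863 sold [LIFO — newest first]: 135 @ $6 + 316 @ $2 + 145 @ $6 + 267 @ $4 = $3,380
Ending inventory: 212 @ $8 + 191 @ $7 + 112 @ $4 = $3,481

Ending inventory = $3,481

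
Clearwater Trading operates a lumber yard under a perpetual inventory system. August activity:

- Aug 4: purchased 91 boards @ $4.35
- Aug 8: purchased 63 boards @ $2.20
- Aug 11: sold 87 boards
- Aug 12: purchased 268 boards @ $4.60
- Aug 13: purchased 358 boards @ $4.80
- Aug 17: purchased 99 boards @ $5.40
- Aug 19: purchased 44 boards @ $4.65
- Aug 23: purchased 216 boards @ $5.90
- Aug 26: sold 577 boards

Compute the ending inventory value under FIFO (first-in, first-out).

Ending inventory = $2,570.40

Aug 11, 87 sold [FIFO — oldest first]: 87 @ $4.35 = $378.45
Aug 26, 577 sold [FIFO — oldest first]: 4 @ $4.35 + 63 @ $2.20 + 268 @ $4.60 + 242 @ $4.80 = $2,550.40
Total COGS = $378.45 + $2,550.40 = $2,928.85
Ending inventory: 116 @ $4.80 + 99 @ $5.40 + 44 @ $4.65 + 216 @ $5.90 = $2,570.40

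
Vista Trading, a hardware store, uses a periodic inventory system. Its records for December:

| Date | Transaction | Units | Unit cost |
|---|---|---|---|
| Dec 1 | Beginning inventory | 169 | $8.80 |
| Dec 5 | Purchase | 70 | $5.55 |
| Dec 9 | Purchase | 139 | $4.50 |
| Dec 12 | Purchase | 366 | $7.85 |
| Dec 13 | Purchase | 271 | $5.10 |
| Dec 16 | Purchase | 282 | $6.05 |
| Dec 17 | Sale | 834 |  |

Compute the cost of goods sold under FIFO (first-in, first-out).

COGS = $5,833.30

Dec 17, 834 sold [FIFO — oldest first]: 169 @ $8.80 + 70 @ $5.55 + 139 @ $4.50 + 366 @ $7.85 + 90 @ $5.10 = $5,833.30
Ending inventory: 181 @ $5.10 + 282 @ $6.05 = $2,629.20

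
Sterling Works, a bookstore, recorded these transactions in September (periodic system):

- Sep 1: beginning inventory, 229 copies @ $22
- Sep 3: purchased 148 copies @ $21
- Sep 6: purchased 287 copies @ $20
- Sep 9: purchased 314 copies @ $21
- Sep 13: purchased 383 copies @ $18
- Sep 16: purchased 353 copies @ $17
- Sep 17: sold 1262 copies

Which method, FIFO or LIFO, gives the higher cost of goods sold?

FIFO

FIFO COGS: 229 @ $22 + 148 @ $21 + 287 @ $20 + 314 @ $21 + 284 @ $18 = $25,592
LIFO COGS: 353 @ $17 + 383 @ $18 + 314 @ $21 + 212 @ $20 = $23,729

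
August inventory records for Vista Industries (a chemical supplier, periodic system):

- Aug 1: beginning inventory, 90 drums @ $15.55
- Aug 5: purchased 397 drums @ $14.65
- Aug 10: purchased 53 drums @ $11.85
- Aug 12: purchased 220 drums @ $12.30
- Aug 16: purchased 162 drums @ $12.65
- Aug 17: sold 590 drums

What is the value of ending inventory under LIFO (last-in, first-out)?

Ending inventory = $4,944.80

Aug 17, 590 sold [LIFO — newest first]: 162 @ $12.65 + 220 @ $12.30 + 53 @ $11.85 + 155 @ $14.65 = $7,654.10
Ending inventory: 90 @ $15.55 + 242 @ $14.65 = $4,944.80
Check: goods available $12,598.90 = COGS $7,654.10 + ending $4,944.80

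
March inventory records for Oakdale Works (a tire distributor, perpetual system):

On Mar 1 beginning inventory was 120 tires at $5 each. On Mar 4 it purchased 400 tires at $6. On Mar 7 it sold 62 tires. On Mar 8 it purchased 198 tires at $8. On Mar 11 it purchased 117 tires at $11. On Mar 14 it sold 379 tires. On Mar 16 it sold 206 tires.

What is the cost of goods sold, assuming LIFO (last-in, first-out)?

Mar 7, 62 sold [LIFO — newest first]: 62 @ $6 = $372
Mar 14, 379 sold [LIFO — newest first]: 117 @ $11 + 198 @ $8 + 64 @ $6 = $3,255
Mar 16, 206 sold [LIFO — newest first]: 206 @ $6 = $1,236
Total COGS = $372 + $3,255 + $1,236 = $4,863
Ending inventory: 120 @ $5 + 68 @ $6 = $1,008
Check: goods available $5,871 = COGS $4,863 + ending $1,008

COGS = $4,863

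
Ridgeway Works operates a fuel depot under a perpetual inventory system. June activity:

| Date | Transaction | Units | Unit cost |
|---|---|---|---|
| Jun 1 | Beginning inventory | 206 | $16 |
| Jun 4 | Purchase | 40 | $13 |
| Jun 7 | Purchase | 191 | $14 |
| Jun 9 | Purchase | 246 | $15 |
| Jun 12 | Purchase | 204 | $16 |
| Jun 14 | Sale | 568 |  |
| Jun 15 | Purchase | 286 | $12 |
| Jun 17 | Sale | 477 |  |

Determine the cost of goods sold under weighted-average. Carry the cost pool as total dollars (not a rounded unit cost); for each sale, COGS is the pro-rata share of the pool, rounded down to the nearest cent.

After Jun 1: 206 on hand, pool $3,296.00 (≈ $16.0000 each)
After Jun 4: 246 on hand, pool $3,816.00 (≈ $15.5122 each)
After Jun 7: 437 on hand, pool $6,490.00 (≈ $14.8513 each)
After Jun 9: 683 on hand, pool $10,180.00 (≈ $14.9048 each)
After Jun 12: 887 on hand, pool $13,444.00 (≈ $15.1567 each)
Jun 14, sell 568: 568/887 × $13,444.00 → $8,609.01
After Jun 15: 605 on hand, pool $8,266.99 (≈ $13.6644 each)
Jun 17, sell 477: 477/605 × $8,266.99 → $6,517.94
Total COGS = $8,609.01 + $6,517.94 = $15,126.95
Ending inventory (cost pool remaining) = $1,749.05
Check: goods available $16,876.00 = COGS $15,126.95 + ending $1,749.05

COGS = $15,126.95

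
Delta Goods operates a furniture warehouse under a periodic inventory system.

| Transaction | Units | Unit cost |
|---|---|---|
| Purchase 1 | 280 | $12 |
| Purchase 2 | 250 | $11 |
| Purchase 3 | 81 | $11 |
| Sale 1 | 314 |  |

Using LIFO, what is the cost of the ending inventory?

Ending inventory = $3,547

Sale 1 (314) [LIFO — newest first]: 81 @ $11 + 233 @ $11 = $3,454
Ending inventory: 280 @ $12 + 17 @ $11 = $3,547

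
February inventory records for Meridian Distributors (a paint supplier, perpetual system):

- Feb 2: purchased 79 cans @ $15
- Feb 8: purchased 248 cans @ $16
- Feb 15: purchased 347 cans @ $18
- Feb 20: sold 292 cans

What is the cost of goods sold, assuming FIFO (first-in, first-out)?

COGS = $4,593

Feb 20, 292 sold [FIFO — oldest first]: 79 @ $15 + 213 @ $16 = $4,593
Ending inventory: 35 @ $16 + 347 @ $18 = $6,806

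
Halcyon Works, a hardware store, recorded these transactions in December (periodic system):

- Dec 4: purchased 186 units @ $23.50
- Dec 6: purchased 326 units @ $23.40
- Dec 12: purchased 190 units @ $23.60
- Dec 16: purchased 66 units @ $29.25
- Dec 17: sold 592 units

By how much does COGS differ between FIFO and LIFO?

FIFO COGS: 186 @ $23.50 + 326 @ $23.40 + 80 @ $23.60 = $13,887.40
LIFO COGS: 66 @ $29.25 + 190 @ $23.60 + 326 @ $23.40 + 10 @ $23.50 = $14,277.90
Difference = |$13,887.40 − $14,277.90| = $390.50

$390.50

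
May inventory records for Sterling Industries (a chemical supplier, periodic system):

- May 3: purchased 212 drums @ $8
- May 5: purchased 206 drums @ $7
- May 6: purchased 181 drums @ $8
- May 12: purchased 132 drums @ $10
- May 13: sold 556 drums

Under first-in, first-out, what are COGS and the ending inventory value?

May 13, 556 sold [FIFO — oldest first]: 212 @ $8 + 206 @ $7 + 138 @ $8 = $4,242
Ending inventory: 43 @ $8 + 132 @ $10 = $1,664

COGS = $4,242; ending inventory = $1,664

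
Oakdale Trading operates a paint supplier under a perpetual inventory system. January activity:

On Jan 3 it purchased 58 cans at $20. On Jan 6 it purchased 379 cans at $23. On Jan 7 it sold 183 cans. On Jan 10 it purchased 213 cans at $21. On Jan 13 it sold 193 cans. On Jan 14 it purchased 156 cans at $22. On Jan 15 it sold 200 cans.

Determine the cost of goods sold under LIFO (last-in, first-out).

Jan 7, 183 sold [LIFO — newest first]: 183 @ $23 = $4,209
Jan 13, 193 sold [LIFO — newest first]: 193 @ $21 = $4,053
Jan 15, 200 sold [LIFO — newest first]: 156 @ $22 + 20 @ $21 + 24 @ $23 = $4,404
Total COGS = $4,209 + $4,053 + $4,404 = $12,666
Ending inventory: 58 @ $20 + 172 @ $23 = $5,116
Check: goods available $17,782 = COGS $12,666 + ending $5,116

COGS = $12,666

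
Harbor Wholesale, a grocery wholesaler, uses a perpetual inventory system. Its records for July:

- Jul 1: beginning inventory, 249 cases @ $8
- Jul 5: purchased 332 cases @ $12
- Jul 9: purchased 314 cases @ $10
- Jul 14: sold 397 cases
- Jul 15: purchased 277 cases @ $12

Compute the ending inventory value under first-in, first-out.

Ending inventory = $8,672

Jul 14, 397 sold [FIFO — oldest first]: 249 @ $8 + 148 @ $12 = $3,768
Ending inventory: 184 @ $12 + 314 @ $10 + 277 @ $12 = $8,672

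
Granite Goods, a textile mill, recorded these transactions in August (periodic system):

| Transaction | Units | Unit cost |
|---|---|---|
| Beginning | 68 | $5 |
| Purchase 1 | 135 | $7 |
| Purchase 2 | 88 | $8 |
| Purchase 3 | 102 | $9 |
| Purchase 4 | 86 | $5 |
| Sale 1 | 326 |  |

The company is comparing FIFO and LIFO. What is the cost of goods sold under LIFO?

FIFO COGS: 68 @ $5 + 135 @ $7 + 88 @ $8 + 35 @ $9 = $2,304
LIFO COGS: 86 @ $5 + 102 @ $9 + 88 @ $8 + 50 @ $7 = $2,402

COGS = $2,402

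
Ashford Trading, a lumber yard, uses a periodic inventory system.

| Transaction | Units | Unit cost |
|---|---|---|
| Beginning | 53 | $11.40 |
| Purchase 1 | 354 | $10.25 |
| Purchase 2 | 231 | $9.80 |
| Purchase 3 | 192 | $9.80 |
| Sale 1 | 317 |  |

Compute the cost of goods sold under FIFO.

Sale 1 (317) [FIFO — oldest first]: 53 @ $11.40 + 264 @ $10.25 = $3,310.20
Ending inventory: 90 @ $10.25 + 231 @ $9.80 + 192 @ $9.80 = $5,067.90
Check: goods available $8,378.10 = COGS $3,310.20 + ending $5,067.90

COGS = $3,310.20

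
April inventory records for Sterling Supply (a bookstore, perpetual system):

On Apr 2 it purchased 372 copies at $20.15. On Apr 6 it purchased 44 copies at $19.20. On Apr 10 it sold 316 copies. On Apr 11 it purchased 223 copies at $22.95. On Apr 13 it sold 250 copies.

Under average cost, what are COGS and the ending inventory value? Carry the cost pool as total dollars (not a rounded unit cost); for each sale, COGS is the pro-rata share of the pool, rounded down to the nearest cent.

COGS = $11,848.65; ending inventory = $1,609.80

After Apr 2: 372 on hand, pool $7,495.80 (≈ $20.1500 each)
After Apr 6: 416 on hand, pool $8,340.60 (≈ $20.0495 each)
Apr 10, sell 316: 316/416 × $8,340.60 → $6,335.64
After Apr 11: 323 on hand, pool $7,122.81 (≈ $22.0520 each)
Apr 13, sell 250: 250/323 × $7,122.81 → $5,513.01
Total COGS = $6,335.64 + $5,513.01 = $11,848.65
Ending inventory (cost pool remaining) = $1,609.80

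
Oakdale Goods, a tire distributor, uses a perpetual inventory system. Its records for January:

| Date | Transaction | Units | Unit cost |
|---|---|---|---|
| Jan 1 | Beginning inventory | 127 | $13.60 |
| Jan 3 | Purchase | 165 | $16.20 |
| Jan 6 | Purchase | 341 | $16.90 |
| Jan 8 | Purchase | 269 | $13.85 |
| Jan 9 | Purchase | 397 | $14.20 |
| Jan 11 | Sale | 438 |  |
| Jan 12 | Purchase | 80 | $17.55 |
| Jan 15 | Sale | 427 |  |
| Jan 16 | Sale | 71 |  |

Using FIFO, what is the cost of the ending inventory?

Jan 11, 438 sold [FIFO — oldest first]: 127 @ $13.60 + 165 @ $16.20 + 146 @ $16.90 = $6,867.60
Jan 15, 427 sold [FIFO — oldest first]: 195 @ $16.90 + 232 @ $13.85 = $6,508.70
Jan 16, 71 sold [FIFO — oldest first]: 37 @ $13.85 + 34 @ $14.20 = $995.25
Total COGS = $6,867.60 + $6,508.70 + $995.25 = $14,371.55
Ending inventory: 363 @ $14.20 + 80 @ $17.55 = $6,558.60

Ending inventory = $6,558.60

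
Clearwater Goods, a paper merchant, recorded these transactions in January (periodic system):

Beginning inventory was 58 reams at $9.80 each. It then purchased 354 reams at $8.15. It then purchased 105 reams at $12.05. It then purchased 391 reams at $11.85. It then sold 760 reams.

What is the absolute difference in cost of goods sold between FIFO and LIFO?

$451.90

FIFO COGS: 58 @ $9.80 + 354 @ $8.15 + 105 @ $12.05 + 243 @ $11.85 = $7,598.30
LIFO COGS: 391 @ $11.85 + 105 @ $12.05 + 264 @ $8.15 = $8,050.20
Difference = |$7,598.30 − $8,050.20| = $451.90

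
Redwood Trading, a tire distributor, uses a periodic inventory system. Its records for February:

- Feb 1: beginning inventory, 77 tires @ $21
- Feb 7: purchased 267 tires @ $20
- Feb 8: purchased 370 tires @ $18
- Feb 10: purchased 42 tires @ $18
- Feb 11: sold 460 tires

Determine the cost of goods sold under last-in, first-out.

COGS = $8,376

Feb 11, 460 sold [LIFO — newest first]: 42 @ $18 + 370 @ $18 + 48 @ $20 = $8,376
Ending inventory: 77 @ $21 + 219 @ $20 = $5,997
Check: goods available $14,373 = COGS $8,376 + ending $5,997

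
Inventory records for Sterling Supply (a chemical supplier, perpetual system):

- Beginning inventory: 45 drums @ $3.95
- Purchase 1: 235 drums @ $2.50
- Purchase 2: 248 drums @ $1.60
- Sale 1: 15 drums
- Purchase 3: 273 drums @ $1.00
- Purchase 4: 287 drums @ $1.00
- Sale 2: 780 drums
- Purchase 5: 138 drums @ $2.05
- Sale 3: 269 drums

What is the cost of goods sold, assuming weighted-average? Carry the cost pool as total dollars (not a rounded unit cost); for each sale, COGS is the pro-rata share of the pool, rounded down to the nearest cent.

COGS = $1,725.25

After Beginning: 45 on hand, pool $177.75 (≈ $3.9500 each)
After Purchase 1: 280 on hand, pool $765.25 (≈ $2.7330 each)
After Purchase 2: 528 on hand, pool $1,162.05 (≈ $2.2009 each)
Sale 1, sell 15: 15/528 × $1,162.05 → $33.01
After Purchase 3: 786 on hand, pool $1,402.04 (≈ $1.7838 each)
After Purchase 4: 1073 on hand, pool $1,689.04 (≈ $1.5741 each)
Sale 2, sell 780: 780/1073 × $1,689.04 → $1,227.82
After Purchase 5: 431 on hand, pool $744.12 (≈ $1.7265 each)
Sale 3, sell 269: 269/431 × $744.12 → $464.42
Total COGS = $33.01 + $1,227.82 + $464.42 = $1,725.25
Ending inventory (cost pool remaining) = $279.70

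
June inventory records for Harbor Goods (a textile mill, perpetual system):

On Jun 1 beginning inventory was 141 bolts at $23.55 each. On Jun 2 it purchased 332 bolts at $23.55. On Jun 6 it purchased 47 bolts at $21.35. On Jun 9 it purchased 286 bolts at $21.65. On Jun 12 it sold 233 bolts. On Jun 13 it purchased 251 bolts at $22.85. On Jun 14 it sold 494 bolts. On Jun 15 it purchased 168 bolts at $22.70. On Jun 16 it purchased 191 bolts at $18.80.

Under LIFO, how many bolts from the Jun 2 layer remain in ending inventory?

Jun 12, 233 sold [LIFO — newest first]: 233 @ $21.65 = $5,044.45
Jun 14, 494 sold [LIFO — newest first]: 251 @ $22.85 + 53 @ $21.65 + 47 @ $21.35 + 143 @ $23.55 = $11,253.90
Total COGS = $5,044.45 + $11,253.90 = $16,298.35
Ending inventory: 141 @ $23.55 + 189 @ $23.55 + 168 @ $22.70 + 191 @ $18.80 = $15,175.90

189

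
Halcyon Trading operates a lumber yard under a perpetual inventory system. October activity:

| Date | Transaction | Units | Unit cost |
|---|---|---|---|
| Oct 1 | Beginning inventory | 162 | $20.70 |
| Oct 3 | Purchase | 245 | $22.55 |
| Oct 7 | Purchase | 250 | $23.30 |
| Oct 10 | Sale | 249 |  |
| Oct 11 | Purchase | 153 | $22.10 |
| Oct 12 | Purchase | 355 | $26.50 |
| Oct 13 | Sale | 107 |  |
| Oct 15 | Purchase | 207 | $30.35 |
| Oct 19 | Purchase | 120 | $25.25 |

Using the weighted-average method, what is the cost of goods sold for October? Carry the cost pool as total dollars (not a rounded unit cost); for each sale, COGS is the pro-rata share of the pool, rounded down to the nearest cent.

COGS = $8,132.88

After Oct 1: 162 on hand, pool $3,353.40 (≈ $20.7000 each)
After Oct 3: 407 on hand, pool $8,878.15 (≈ $21.8136 each)
After Oct 7: 657 on hand, pool $14,703.15 (≈ $22.3792 each)
Oct 10, sell 249: 249/657 × $14,703.15 → $5,572.42
After Oct 11: 561 on hand, pool $12,512.03 (≈ $22.3031 each)
After Oct 12: 916 on hand, pool $21,919.53 (≈ $23.9296 each)
Oct 13, sell 107: 107/916 × $21,919.53 → $2,560.46
After Oct 15: 1016 on hand, pool $25,641.52 (≈ $25.2377 each)
After Oct 19: 1136 on hand, pool $28,671.52 (≈ $25.2390 each)
Total COGS = $5,572.42 + $2,560.46 = $8,132.88
Ending inventory (cost pool remaining) = $28,671.52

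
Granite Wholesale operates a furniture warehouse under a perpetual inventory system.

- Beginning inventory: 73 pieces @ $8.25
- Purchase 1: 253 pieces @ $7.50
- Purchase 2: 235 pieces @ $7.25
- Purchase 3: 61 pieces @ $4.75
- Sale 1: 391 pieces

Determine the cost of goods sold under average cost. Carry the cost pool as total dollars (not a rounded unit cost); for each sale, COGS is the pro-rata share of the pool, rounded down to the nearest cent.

COGS = $2,824.53

After Beginning: 73 on hand, pool $602.25 (≈ $8.2500 each)
After Purchase 1: 326 on hand, pool $2,499.75 (≈ $7.6679 each)
After Purchase 2: 561 on hand, pool $4,203.50 (≈ $7.4929 each)
After Purchase 3: 622 on hand, pool $4,493.25 (≈ $7.2239 each)
Sale 1, sell 391: 391/622 × $4,493.25 → $2,824.53
Ending inventory (cost pool remaining) = $1,668.72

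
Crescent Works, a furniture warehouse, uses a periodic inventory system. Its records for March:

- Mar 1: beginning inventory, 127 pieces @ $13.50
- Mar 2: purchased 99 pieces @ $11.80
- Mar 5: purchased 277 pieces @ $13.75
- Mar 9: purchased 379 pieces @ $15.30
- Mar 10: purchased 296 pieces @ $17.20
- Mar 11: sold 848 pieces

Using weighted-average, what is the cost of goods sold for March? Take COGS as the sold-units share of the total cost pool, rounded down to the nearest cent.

Mar 11, sell 848: 848/1178 × $17,581.35 → $12,656.18
Ending inventory (cost pool remaining) = $4,925.17

COGS = $12,656.18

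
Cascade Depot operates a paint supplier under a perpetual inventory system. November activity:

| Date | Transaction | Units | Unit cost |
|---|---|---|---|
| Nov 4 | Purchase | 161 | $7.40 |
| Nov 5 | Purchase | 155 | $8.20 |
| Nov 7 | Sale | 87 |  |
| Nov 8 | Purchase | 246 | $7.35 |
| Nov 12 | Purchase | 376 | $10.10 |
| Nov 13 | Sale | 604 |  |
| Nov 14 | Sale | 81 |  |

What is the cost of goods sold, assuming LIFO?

COGS = $6,835.70

Nov 7, 87 sold [LIFO — newest first]: 87 @ $8.20 = $713.40
Nov 13, 604 sold [LIFO — newest first]: 376 @ $10.10 + 228 @ $7.35 = $5,473.40
Nov 14, 81 sold [LIFO — newest first]: 18 @ $7.35 + 63 @ $8.20 = $648.90
Total COGS = $713.40 + $5,473.40 + $648.90 = $6,835.70
Ending inventory: 161 @ $7.40 + 5 @ $8.20 = $1,232.40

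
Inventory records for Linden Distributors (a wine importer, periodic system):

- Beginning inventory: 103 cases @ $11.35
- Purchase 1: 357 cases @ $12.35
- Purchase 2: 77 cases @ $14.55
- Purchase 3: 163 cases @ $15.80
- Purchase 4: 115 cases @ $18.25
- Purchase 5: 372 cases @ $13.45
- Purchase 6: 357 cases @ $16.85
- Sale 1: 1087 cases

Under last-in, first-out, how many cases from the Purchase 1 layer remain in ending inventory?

354

Sale 1 (1087) [LIFO — newest first]: 357 @ $16.85 + 372 @ $13.45 + 115 @ $18.25 + 163 @ $15.80 + 77 @ $14.55 + 3 @ $12.35 = $16,850.40
Ending inventory: 103 @ $11.35 + 354 @ $12.35 = $5,540.95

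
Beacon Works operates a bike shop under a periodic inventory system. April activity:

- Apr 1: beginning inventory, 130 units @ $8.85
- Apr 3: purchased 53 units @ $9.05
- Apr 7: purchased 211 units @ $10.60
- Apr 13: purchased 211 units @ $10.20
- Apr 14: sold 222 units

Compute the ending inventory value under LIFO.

Ending inventory = $3,750.15

Apr 14, 222 sold [LIFO — newest first]: 211 @ $10.20 + 11 @ $10.60 = $2,268.80
Ending inventory: 130 @ $8.85 + 53 @ $9.05 + 200 @ $10.60 = $3,750.15
Check: goods available $6,018.95 = COGS $2,268.80 + ending $3,750.15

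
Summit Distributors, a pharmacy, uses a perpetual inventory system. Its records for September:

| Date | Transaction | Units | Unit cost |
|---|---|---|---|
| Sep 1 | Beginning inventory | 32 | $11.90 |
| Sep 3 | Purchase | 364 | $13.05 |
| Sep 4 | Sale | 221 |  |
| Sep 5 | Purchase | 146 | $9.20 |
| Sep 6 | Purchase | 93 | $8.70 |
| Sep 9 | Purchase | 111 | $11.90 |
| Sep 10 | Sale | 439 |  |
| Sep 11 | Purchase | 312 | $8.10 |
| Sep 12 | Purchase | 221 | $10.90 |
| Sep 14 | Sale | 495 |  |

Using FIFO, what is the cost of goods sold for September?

COGS = $12,188.70

Sep 4, 221 sold [FIFO — oldest first]: 32 @ $11.90 + 189 @ $13.05 = $2,847.25
Sep 10, 439 sold [FIFO — oldest first]: 175 @ $13.05 + 146 @ $9.20 + 93 @ $8.70 + 25 @ $11.90 = $4,733.55
Sep 14, 495 sold [FIFO — oldest first]: 86 @ $11.90 + 312 @ $8.10 + 97 @ $10.90 = $4,607.90
Total COGS = $2,847.25 + $4,733.55 + $4,607.90 = $12,188.70
Ending inventory: 124 @ $10.90 = $1,351.60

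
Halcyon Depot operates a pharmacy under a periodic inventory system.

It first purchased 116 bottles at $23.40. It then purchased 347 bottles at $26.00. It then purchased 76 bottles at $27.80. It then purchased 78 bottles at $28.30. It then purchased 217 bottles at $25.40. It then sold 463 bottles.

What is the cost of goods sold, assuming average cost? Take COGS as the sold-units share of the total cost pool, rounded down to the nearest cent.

Sale 1, sell 463: 463/834 × $21,568.40 → $11,973.82
Ending inventory (cost pool remaining) = $9,594.58

COGS = $11,973.82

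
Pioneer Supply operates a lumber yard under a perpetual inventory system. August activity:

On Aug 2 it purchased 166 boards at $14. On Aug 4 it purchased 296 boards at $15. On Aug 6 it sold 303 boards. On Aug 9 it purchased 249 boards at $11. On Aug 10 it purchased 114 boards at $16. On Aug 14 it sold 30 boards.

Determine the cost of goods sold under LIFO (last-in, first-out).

COGS = $5,018

Aug 6, 303 sold [LIFO — newest first]: 296 @ $15 + 7 @ $14 = $4,538
Aug 14, 30 sold [LIFO — newest first]: 30 @ $16 = $480
Total COGS = $4,538 + $480 = $5,018
Ending inventory: 159 @ $14 + 249 @ $11 + 84 @ $16 = $6,309
Check: goods available $11,327 = COGS $5,018 + ending $6,309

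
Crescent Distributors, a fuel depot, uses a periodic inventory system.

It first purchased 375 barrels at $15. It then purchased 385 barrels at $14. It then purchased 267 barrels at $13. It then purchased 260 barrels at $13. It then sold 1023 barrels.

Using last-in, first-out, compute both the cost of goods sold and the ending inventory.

COGS = $13,906; ending inventory = $3,960

Sale 1 (1023) [LIFO — newest first]: 260 @ $13 + 267 @ $13 + 385 @ $14 + 111 @ $15 = $13,906
Ending inventory: 264 @ $15 = $3,960
Check: goods available $17,866 = COGS $13,906 + ending $3,960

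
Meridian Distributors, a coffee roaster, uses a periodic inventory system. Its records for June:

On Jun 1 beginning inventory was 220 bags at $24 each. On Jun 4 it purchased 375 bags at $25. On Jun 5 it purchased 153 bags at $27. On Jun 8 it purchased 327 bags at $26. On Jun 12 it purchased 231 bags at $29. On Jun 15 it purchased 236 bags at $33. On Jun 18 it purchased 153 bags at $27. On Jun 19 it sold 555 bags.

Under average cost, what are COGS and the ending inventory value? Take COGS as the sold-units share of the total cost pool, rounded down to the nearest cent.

COGS = $15,031.16; ending inventory = $30,874.84

Jun 19, sell 555: 555/1695 × $45,906.00 → $15,031.16
Ending inventory (cost pool remaining) = $30,874.84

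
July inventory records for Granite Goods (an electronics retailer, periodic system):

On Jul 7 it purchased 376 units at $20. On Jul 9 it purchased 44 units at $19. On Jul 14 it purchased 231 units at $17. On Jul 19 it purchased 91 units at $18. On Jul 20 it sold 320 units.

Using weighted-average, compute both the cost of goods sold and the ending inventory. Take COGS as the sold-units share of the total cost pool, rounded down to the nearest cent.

COGS = $6,003.66; ending inventory = $7,917.34

Jul 20, sell 320: 320/742 × $13,921.00 → $6,003.66
Ending inventory (cost pool remaining) = $7,917.34
Check: goods available $13,921.00 = COGS $6,003.66 + ending $7,917.34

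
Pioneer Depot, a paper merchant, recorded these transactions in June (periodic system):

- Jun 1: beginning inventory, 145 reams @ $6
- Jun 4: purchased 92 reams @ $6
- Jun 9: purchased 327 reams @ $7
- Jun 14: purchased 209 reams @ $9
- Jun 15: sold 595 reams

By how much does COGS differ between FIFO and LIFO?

FIFO COGS: 145 @ $6 + 92 @ $6 + 327 @ $7 + 31 @ $9 = $3,990
LIFO COGS: 209 @ $9 + 327 @ $7 + 59 @ $6 = $4,524
Difference = |$3,990 − $4,524| = $534

$534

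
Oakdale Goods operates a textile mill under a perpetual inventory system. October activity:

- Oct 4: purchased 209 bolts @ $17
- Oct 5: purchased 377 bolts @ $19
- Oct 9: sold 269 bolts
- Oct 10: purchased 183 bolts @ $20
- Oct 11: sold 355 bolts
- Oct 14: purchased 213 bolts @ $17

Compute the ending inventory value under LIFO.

Oct 9, 269 sold [LIFO — newest first]: 269 @ $19 = $5,111
Oct 11, 355 sold [LIFO — newest first]: 183 @ $20 + 108 @ $19 + 64 @ $17 = $6,800
Total COGS = $5,111 + $6,800 = $11,911
Ending inventory: 145 @ $17 + 213 @ $17 = $6,086

Ending inventory = $6,086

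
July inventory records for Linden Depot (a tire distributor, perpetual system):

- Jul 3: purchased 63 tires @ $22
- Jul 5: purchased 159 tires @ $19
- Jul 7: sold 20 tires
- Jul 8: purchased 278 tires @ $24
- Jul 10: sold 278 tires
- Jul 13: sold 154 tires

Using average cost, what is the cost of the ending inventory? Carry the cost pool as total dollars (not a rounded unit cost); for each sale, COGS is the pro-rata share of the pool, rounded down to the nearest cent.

After Jul 3: 63 on hand, pool $1,386.00 (≈ $22.0000 each)
After Jul 5: 222 on hand, pool $4,407.00 (≈ $19.8514 each)
Jul 7, sell 20: 20/222 × $4,407.00 → $397.02
After Jul 8: 480 on hand, pool $10,681.98 (≈ $22.2541 each)
Jul 10, sell 278: 278/480 × $10,681.98 → $6,186.64
Jul 13, sell 154: 154/202 × $4,495.34 → $3,427.14
Total COGS = $397.02 + $6,186.64 + $3,427.14 = $10,010.80
Ending inventory (cost pool remaining) = $1,068.20

Ending inventory = $1,068.20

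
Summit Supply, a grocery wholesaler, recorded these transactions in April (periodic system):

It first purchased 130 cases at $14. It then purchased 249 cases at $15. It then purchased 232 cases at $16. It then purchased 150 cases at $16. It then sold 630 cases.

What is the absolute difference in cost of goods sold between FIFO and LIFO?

$261

FIFO COGS: 130 @ $14 + 249 @ $15 + 232 @ $16 + 19 @ $16 = $9,571
LIFO COGS: 150 @ $16 + 232 @ $16 + 248 @ $15 = $9,832
Difference = |$9,571 − $9,832| = $261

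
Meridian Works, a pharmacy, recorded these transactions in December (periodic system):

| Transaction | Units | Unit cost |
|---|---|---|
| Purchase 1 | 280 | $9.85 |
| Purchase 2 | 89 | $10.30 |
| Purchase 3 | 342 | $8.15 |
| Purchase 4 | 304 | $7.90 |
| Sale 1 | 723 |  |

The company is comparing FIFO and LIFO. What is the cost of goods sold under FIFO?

FIFO COGS: 280 @ $9.85 + 89 @ $10.30 + 342 @ $8.15 + 12 @ $7.90 = $6,556.80
LIFO COGS: 304 @ $7.90 + 342 @ $8.15 + 77 @ $10.30 = $5,982.00

COGS = $6,556.80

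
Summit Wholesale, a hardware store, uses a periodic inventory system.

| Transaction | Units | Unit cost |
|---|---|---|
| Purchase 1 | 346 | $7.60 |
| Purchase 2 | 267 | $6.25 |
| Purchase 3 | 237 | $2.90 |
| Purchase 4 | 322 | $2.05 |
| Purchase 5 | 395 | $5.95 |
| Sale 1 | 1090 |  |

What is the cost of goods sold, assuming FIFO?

Sale 1 (1090) [FIFO — oldest first]: 346 @ $7.60 + 267 @ $6.25 + 237 @ $2.90 + 240 @ $2.05 = $5,477.65
Ending inventory: 82 @ $2.05 + 395 @ $5.95 = $2,518.35

COGS = $5,477.65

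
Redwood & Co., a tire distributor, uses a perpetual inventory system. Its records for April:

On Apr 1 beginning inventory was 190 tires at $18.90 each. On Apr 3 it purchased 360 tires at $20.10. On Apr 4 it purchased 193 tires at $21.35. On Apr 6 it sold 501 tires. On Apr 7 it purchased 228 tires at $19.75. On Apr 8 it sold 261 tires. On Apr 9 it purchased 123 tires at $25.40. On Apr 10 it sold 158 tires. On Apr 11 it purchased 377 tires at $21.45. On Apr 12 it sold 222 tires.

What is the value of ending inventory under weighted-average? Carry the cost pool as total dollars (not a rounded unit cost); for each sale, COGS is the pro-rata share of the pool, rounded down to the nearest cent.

After Apr 1: 190 on hand, pool $3,591.00 (≈ $18.9000 each)
After Apr 3: 550 on hand, pool $10,827.00 (≈ $19.6855 each)
After Apr 4: 743 on hand, pool $14,947.55 (≈ $20.1178 each)
Apr 6, sell 501: 501/743 × $14,947.55 → $10,079.03
After Apr 7: 470 on hand, pool $9,371.52 (≈ $19.9394 each)
Apr 8, sell 261: 261/470 × $9,371.52 → $5,204.18
After Apr 9: 332 on hand, pool $7,291.54 (≈ $21.9625 each)
Apr 10, sell 158: 158/332 × $7,291.54 → $3,470.07
After Apr 11: 551 on hand, pool $11,908.12 (≈ $21.6118 each)
Apr 12, sell 222: 222/551 × $11,908.12 → $4,797.82
Total COGS = $10,079.03 + $5,204.18 + $3,470.07 + $4,797.82 = $23,551.10
Ending inventory (cost pool remaining) = $7,110.30
Check: goods available $30,661.40 = COGS $23,551.10 + ending $7,110.30

Ending inventory = $7,110.30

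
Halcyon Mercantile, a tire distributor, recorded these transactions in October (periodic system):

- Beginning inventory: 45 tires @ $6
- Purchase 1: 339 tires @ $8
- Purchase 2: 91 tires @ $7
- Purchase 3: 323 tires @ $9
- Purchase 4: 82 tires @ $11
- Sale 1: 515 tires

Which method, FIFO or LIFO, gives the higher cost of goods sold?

LIFO

FIFO COGS: 45 @ $6 + 339 @ $8 + 91 @ $7 + 40 @ $9 = $3,979
LIFO COGS: 82 @ $11 + 323 @ $9 + 91 @ $7 + 19 @ $8 = $4,598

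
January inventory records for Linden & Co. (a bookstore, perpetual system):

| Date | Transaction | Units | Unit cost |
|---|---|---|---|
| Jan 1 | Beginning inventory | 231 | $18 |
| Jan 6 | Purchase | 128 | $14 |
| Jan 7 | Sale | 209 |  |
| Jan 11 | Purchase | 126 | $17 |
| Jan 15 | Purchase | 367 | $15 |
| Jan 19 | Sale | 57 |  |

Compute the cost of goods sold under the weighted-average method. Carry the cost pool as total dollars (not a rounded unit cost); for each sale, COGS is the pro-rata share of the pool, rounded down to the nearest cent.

After Jan 1: 231 on hand, pool $4,158.00 (≈ $18.0000 each)
After Jan 6: 359 on hand, pool $5,950.00 (≈ $16.5738 each)
Jan 7, sell 209: 209/359 × $5,950.00 → $3,463.92
After Jan 11: 276 on hand, pool $4,628.08 (≈ $16.7684 each)
After Jan 15: 643 on hand, pool $10,133.08 (≈ $15.7591 each)
Jan 19, sell 57: 57/643 × $10,133.08 → $898.26
Total COGS = $3,463.92 + $898.26 = $4,362.18
Ending inventory (cost pool remaining) = $9,234.82
Check: goods available $13,597.00 = COGS $4,362.18 + ending $9,234.82

COGS = $4,362.18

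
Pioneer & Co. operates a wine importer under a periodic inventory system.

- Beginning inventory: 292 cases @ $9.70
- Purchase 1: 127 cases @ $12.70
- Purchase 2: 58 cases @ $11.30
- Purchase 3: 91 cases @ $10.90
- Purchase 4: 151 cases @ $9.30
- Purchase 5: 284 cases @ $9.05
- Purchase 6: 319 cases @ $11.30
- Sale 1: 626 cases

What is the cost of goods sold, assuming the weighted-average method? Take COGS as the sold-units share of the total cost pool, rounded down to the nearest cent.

Sale 1, sell 626: 626/1322 × $13,671.80 → $6,473.93
Ending inventory (cost pool remaining) = $7,197.87

COGS = $6,473.93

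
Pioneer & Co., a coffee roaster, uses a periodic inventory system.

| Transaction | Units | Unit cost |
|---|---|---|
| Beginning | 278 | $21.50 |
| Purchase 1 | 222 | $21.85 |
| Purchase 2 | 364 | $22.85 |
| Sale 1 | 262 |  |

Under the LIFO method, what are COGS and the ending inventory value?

COGS = $5,986.70; ending inventory = $13,158.40

Sale 1 (262) [LIFO — newest first]: 262 @ $22.85 = $5,986.70
Ending inventory: 278 @ $21.50 + 222 @ $21.85 + 102 @ $22.85 = $13,158.40
Check: goods available $19,145.10 = COGS $5,986.70 + ending $13,158.40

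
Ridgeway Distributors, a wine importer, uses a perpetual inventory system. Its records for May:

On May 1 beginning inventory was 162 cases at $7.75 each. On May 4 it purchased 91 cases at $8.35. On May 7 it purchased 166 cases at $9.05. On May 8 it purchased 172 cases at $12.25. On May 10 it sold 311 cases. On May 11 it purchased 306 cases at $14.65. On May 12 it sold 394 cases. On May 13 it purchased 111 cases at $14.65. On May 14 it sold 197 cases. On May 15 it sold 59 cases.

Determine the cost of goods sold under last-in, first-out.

COGS = $11,369.45

May 10, 311 sold [LIFO — newest first]: 172 @ $12.25 + 139 @ $9.05 = $3,364.95
May 12, 394 sold [LIFO — newest first]: 306 @ $14.65 + 27 @ $9.05 + 61 @ $8.35 = $5,236.60
May 14, 197 sold [LIFO — newest first]: 111 @ $14.65 + 30 @ $8.35 + 56 @ $7.75 = $2,310.65
May 15, 59 sold [LIFO — newest first]: 59 @ $7.75 = $457.25
Total COGS = $3,364.95 + $5,236.60 + $2,310.65 + $457.25 = $11,369.45
Ending inventory: 47 @ $7.75 = $364.25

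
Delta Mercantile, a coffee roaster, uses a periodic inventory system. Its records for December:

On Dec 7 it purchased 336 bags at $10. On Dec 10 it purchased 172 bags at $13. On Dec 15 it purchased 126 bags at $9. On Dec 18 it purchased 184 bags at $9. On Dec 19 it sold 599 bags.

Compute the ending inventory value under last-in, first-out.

Dec 19, 599 sold [LIFO — newest first]: 184 @ $9 + 126 @ $9 + 172 @ $13 + 117 @ $10 = $6,196
Ending inventory: 219 @ $10 = $2,190

Ending inventory = $2,190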